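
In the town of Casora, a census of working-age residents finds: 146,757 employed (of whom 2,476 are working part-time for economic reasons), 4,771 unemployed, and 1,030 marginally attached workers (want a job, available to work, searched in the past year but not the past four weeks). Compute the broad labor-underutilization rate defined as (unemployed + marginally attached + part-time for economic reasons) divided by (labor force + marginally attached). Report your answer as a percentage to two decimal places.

Labor force = 146,757 + 4,771 = 151,528.
Numerator = 4,771 + 1,030 + 2,476 = 8,277.
Denominator = 151,528 + 1,030 = 152,558.
Broad rate = 8,277 / 152,558 = 5.43%.

Broad underutilization rate ≈ 5.43%.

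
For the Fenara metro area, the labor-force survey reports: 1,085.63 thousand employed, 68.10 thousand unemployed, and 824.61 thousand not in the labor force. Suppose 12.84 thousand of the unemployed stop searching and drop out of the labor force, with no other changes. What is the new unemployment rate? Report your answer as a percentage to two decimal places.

Initially, labor force = 1,085.63 + 68.10 = 1,153.73 thousand, so u = 68.10/1,153.73 = 5.90%.
After the change, unemployed and labor force both fall by 12.84 → E = 1,085.63, U = 55.26, labor force = 1,140.89 thousand.
New unemployment rate = 55.26 / 1,140.89 = 4.84%.

New unemployment rate ≈ 4.84%.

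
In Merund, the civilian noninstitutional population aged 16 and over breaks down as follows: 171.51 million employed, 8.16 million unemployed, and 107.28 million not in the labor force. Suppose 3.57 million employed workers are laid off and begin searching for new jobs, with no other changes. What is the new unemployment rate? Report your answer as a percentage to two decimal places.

Initially, labor force = 171.51 + 8.16 = 179.67 million, so u = 8.16/179.67 = 4.54%.
After the change, employed falls and unemployed rises by 3.57; labor force unchanged → E = 167.94, U = 11.73, labor force = 179.67 million.
New unemployment rate = 11.73 / 179.67 = 6.53%.

New unemployment rate ≈ 6.53%.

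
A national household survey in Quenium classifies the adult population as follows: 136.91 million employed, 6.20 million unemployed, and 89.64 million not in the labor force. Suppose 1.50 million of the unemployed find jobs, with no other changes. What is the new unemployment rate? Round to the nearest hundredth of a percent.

New unemployment rate ≈ 3.28%.

Initially, labor force = 136.91 + 6.20 = 143.11 million, so u = 6.20/143.11 = 4.33%.
After the change, unemployed falls and employed rises by 1.50; labor force unchanged → E = 138.41, U = 4.70, labor force = 143.11 million.
New unemployment rate = 4.70 / 143.11 = 3.28%.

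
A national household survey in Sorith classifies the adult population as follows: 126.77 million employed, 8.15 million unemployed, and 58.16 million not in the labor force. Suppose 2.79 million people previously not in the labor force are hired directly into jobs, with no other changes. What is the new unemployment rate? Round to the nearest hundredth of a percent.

Initially, labor force = 126.77 + 8.15 = 134.92 million, so u = 8.15/134.92 = 6.04%.
After the change, employed and labor force both rise by 2.79; unemployed unchanged → E = 129.56, U = 8.15, labor force = 137.71 million.
New unemployment rate = 8.15 / 137.71 = 5.92%.

New unemployment rate ≈ 5.92%.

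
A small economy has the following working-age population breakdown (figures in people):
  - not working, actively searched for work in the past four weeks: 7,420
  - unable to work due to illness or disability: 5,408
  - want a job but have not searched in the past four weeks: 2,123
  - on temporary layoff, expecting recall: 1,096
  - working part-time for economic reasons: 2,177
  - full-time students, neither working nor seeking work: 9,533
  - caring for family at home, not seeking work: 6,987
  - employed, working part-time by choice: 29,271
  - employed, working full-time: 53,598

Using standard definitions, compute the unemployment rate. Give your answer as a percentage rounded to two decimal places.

Unemployment rate ≈ 9.10%.

Employed = 2,177 + 29,271 + 53,598 = 85,046 (anyone who worked, including part-time for economic reasons, counts as employed).
Unemployed = 7,420 + 1,096 = 8,516 (jobless and actively searching, or on temporary layoff).
Labor force = 85,046 + 8,516 = 93,562.
Unemployment rate = 8,516 / 93,562 = 9.10%.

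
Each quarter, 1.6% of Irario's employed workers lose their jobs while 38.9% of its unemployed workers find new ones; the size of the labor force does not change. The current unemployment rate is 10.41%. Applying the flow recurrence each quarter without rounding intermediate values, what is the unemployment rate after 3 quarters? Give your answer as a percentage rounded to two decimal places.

Unemployment rate after three quarters ≈ 5.31%.

With a fixed labor force, u_{t+1} = u_t + s·(1−u_t) − f·u_t = u_t·(1−s−f) + s.
Here 1−s−f = 0.595 and s = 0.016.
u_1 = 0.104100 × 0.595 + 0.016 = 0.077939.
u_2 = 0.077939 × 0.595 + 0.016 = 0.062374.
u_3 = 0.062374 × 0.595 + 0.016 = 0.053113.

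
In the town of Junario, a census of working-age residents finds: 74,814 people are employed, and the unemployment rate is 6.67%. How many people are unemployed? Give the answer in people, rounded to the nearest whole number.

Let U be the number unemployed. The labor force is E + U, and U/(E+U) = 0.0667.
So U = 0.0667 × 74,814 / (1 − 0.0667) = 4990.09 / 0.9333 ≈ 5,347.

About 5,347 are unemployed.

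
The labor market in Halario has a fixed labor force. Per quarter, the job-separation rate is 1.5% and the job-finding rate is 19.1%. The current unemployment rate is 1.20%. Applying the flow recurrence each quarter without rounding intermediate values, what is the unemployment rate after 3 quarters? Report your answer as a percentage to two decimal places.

With a fixed labor force, u_{t+1} = u_t + s·(1−u_t) − f·u_t = u_t·(1−s−f) + s.
Here 1−s−f = 0.794 and s = 0.015.
u_1 = 0.012000 × 0.794 + 0.015 = 0.024528.
u_2 = 0.024528 × 0.794 + 0.015 = 0.034475.
u_3 = 0.034475 × 0.794 + 0.015 = 0.042373.

Unemployment rate after three quarters ≈ 4.24%.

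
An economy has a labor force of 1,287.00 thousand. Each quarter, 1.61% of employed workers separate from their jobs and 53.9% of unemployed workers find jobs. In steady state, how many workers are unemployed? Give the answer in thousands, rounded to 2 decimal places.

About 37.33 thousand are unemployed in steady state.

Steady-state unemployment rate u* = s/(s+f) = 1.61/(1.61+53.9) = 0.029004.
Unemployed = u* × labor force = 0.029004 × 1,287.00 ≈ 37.33 thousand.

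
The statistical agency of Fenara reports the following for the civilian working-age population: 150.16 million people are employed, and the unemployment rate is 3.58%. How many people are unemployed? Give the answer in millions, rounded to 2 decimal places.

Let U be the number unemployed. The labor force is E + U, and U/(E+U) = 0.0358.
So U = 0.0358 × 150.16 / (1 − 0.0358) = 5.3757 / 0.9642 ≈ 5.58 million.

About 5.58 million are unemployed.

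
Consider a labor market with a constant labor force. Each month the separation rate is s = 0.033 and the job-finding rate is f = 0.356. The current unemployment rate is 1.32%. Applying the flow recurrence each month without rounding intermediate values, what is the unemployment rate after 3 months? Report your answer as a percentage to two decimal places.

With a fixed labor force, u_{t+1} = u_t + s·(1−u_t) − f·u_t = u_t·(1−s−f) + s.
Here 1−s−f = 0.611 and s = 0.033.
u_1 = 0.013200 × 0.611 + 0.033 = 0.041065.
u_2 = 0.041065 × 0.611 + 0.033 = 0.058091.
u_3 = 0.058091 × 0.611 + 0.033 = 0.068494.

Unemployment rate after three months ≈ 6.85%.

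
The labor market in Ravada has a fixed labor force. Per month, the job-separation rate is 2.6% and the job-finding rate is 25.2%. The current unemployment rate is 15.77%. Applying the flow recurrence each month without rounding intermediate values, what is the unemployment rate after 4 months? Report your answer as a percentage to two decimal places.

With a fixed labor force, u_{t+1} = u_t + s·(1−u_t) − f·u_t = u_t·(1−s−f) + s.
Here 1−s−f = 0.722 and s = 0.026.
u_1 = 0.157700 × 0.722 + 0.026 = 0.139859.
u_2 = 0.139859 × 0.722 + 0.026 = 0.126978.
u_3 = 0.126978 × 0.722 + 0.026 = 0.117678.
u_4 = 0.117678 × 0.722 + 0.026 = 0.110964.

Unemployment rate after four months ≈ 11.10%.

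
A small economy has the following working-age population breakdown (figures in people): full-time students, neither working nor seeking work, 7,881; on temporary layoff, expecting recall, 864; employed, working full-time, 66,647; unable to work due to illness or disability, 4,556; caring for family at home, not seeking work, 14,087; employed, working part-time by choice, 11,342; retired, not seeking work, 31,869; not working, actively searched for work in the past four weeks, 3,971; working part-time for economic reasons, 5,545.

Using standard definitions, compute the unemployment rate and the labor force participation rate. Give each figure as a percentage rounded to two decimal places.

Employed = 66,647 + 11,342 + 5,545 = 83,534 (anyone who worked, including part-time for economic reasons, counts as employed).
Unemployed = 864 + 3,971 = 4,835 (jobless and actively searching, or on temporary layoff).
Labor force = 83,534 + 4,835 = 88,369.
Not in labor force = 7,881 + 4,556 + 14,087 + 31,869 = 58,393 (those not working and not actively searching are outside the labor force).
Civilian working-age population = 88,369 + 58,393 = 146,762.
Unemployment rate = 4,835 / 88,369 = 5.47%.
Labor force participation rate = 88,369 / 146,762 = 60.21%.

Unemployment rate ≈ 5.47%; labor force participation rate ≈ 60.21%.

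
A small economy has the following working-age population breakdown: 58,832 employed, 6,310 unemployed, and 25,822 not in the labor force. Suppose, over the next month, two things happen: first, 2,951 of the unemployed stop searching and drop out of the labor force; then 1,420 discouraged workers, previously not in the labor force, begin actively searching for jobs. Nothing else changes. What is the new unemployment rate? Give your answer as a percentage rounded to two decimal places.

Initially, labor force = 58,832 + 6,310 = 65,142, so u = 6,310/65,142 = 9.69%.
After the first change, unemployed and labor force both fall by 2,951 → E = 58,832, U = 3,359, labor force = 62,191.
After the second change, unemployed and labor force both rise by 1,420 → E = 58,832, U = 4,779, labor force = 63,611.
New unemployment rate = 4,779 / 63,611 = 7.51%.

New unemployment rate ≈ 7.51%.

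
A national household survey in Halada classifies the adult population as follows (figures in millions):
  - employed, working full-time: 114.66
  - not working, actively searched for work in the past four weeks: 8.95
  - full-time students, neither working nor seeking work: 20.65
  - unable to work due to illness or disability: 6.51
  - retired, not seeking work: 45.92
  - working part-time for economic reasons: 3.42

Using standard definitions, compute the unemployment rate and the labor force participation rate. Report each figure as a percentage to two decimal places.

Employed = 114.66 + 3.42 = 118.08 million (anyone who worked, including part-time for economic reasons, counts as employed).
Unemployed = 8.95 million.
Labor force = 118.08 + 8.95 = 127.03 million.
Not in labor force = 20.65 + 6.51 + 45.92 = 73.08 million (those not working and not actively searching are outside the labor force).
Civilian working-age population = 127.03 + 73.08 = 200.11 million.
Unemployment rate = 8.95 / 127.03 = 7.05%.
Labor force participation rate = 127.03 / 200.11 = 63.48%.

Unemployment rate ≈ 7.05%; labor force participation rate ≈ 63.48%.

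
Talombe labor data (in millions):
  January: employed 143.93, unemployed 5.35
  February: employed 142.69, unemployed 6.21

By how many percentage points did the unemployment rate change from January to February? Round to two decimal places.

January: labor force = 143.93 + 5.35 = 149.28; u = 5.35/149.28 = 3.58%.
February: labor force = 142.69 + 6.21 = 148.90; u = 6.21/148.90 = 4.17%.
Change = 4.17% − 3.58% = +0.59 pp.

The unemployment rate changed by +0.59 percentage points.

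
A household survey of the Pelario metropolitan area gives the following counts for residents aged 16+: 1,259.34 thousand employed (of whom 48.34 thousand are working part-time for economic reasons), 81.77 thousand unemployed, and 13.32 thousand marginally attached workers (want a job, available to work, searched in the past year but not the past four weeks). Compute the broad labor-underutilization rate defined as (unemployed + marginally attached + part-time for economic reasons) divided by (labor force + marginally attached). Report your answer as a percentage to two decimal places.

Broad underutilization rate ≈ 10.59%.

Labor force = 1,259.34 + 81.77 = 1,341.11 thousand.
Numerator = 81.77 + 13.32 + 48.34 = 143.43 thousand.
Denominator = 1,341.11 + 13.32 = 1,354.43 thousand.
Broad rate = 143.43 / 1,354.43 = 10.59%.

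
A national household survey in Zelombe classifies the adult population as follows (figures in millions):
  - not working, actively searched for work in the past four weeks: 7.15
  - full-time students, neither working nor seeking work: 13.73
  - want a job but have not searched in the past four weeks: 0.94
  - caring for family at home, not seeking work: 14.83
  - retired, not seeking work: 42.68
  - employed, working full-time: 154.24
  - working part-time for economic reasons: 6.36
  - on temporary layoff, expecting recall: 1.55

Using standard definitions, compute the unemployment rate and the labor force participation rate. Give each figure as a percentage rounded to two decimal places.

Unemployment rate ≈ 5.14%; labor force participation rate ≈ 70.11%.

Employed = 154.24 + 6.36 = 160.60 million (anyone who worked, including part-time for economic reasons, counts as employed).
Unemployed = 7.15 + 1.55 = 8.70 million (jobless and actively searching, or on temporary layoff).
Labor force = 160.60 + 8.70 = 169.30 million.
Not in labor force = 13.73 + 0.94 + 14.83 + 42.68 = 72.18 million (those not working and not actively searching are outside the labor force — including those who want a job but have given up searching).
Civilian working-age population = 169.30 + 72.18 = 241.48 million.
Unemployment rate = 8.70 / 169.30 = 5.14%.
Labor force participation rate = 169.30 / 241.48 = 70.11%.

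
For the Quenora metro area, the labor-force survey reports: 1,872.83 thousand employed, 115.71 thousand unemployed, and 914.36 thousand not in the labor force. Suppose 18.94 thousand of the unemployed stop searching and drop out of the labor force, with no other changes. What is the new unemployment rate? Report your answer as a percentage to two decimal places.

Initially, labor force = 1,872.83 + 115.71 = 1,988.54 thousand, so u = 115.71/1,988.54 = 5.82%.
After the change, unemployed and labor force both fall by 18.94 → E = 1,872.83, U = 96.77, labor force = 1,969.60 thousand.
New unemployment rate = 96.77 / 1,969.60 = 4.91%.

New unemployment rate ≈ 4.91%.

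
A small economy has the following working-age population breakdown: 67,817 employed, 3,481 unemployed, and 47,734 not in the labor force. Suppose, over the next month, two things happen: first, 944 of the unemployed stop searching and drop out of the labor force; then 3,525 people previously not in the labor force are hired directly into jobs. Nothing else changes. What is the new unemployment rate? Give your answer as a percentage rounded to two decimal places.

Initially, labor force = 67,817 + 3,481 = 71,298, so u = 3,481/71,298 = 4.88%.
After the first change, unemployed and labor force both fall by 944 → E = 67,817, U = 2,537, labor force = 70,354.
After the second change, employed and labor force both rise by 3,525; unemployed unchanged → E = 71,342, U = 2,537, labor force = 73,879.
New unemployment rate = 2,537 / 73,879 = 3.43%.

New unemployment rate ≈ 3.43%.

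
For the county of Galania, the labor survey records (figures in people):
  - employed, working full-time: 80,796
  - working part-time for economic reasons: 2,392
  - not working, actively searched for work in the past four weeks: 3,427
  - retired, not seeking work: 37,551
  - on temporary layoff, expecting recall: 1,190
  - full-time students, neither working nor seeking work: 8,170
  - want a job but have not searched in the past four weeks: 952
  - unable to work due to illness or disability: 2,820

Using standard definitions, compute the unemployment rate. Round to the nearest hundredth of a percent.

Employed = 80,796 + 2,392 = 83,188 (anyone who worked, including part-time for economic reasons, counts as employed).
Unemployed = 3,427 + 1,190 = 4,617 (jobless and actively searching, or on temporary layoff).
Labor force = 83,188 + 4,617 = 87,805.
Unemployment rate = 4,617 / 87,805 = 5.26%.

Unemployment rate ≈ 5.26%.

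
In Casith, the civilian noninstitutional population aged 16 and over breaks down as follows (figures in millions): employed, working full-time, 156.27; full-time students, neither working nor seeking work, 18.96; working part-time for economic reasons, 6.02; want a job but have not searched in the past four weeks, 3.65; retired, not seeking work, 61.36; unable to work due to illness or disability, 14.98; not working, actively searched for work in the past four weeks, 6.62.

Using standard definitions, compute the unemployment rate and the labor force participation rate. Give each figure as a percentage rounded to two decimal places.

Unemployment rate ≈ 3.92%; labor force participation rate ≈ 63.06%.

Employed = 156.27 + 6.02 = 162.29 million (anyone who worked, including part-time for economic reasons, counts as employed).
Unemployed = 6.62 million.
Labor force = 162.29 + 6.62 = 168.91 million.
Not in labor force = 18.96 + 3.65 + 61.36 + 14.98 = 98.95 million (those not working and not actively searching are outside the labor force — including those who want a job but have given up searching).
Civilian working-age population = 168.91 + 98.95 = 267.86 million.
Unemployment rate = 6.62 / 168.91 = 3.92%.
Labor force participation rate = 168.91 / 267.86 = 63.06%.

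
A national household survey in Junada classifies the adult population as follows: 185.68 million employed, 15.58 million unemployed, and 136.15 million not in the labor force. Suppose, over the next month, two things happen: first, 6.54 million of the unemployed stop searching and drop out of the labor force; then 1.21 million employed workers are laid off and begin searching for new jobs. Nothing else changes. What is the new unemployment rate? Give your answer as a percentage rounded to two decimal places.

Initially, labor force = 185.68 + 15.58 = 201.26 million, so u = 15.58/201.26 = 7.74%.
After the first change, unemployed and labor force both fall by 6.54 → E = 185.68, U = 9.04, labor force = 194.72 million.
After the second change, employed falls and unemployed rises by 1.21; labor force unchanged → E = 184.47, U = 10.25, labor force = 194.72 million.
New unemployment rate = 10.25 / 194.72 = 5.26%.

New unemployment rate ≈ 5.26%.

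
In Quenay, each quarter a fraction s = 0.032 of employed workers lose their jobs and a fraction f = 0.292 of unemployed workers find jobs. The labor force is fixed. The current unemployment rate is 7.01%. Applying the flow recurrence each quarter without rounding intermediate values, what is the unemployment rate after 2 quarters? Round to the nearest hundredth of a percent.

With a fixed labor force, u_{t+1} = u_t + s·(1−u_t) − f·u_t = u_t·(1−s−f) + s.
Here 1−s−f = 0.676 and s = 0.032.
u_1 = 0.070100 × 0.676 + 0.032 = 0.079388.
u_2 = 0.079388 × 0.676 + 0.032 = 0.085666.

Unemployment rate after two quarters ≈ 8.57%.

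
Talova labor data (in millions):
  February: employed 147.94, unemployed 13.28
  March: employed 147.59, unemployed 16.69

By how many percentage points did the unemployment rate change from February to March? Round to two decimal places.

February: labor force = 147.94 + 13.28 = 161.22; u = 13.28/161.22 = 8.24%.
March: labor force = 147.59 + 16.69 = 164.28; u = 16.69/164.28 = 10.16%.
Change = 10.16% − 8.24% = +1.92 pp.

The unemployment rate changed by +1.92 percentage points.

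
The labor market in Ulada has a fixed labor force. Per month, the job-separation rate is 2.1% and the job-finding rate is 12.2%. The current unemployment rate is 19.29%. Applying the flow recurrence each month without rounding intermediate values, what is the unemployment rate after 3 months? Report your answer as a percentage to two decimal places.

With a fixed labor force, u_{t+1} = u_t + s·(1−u_t) − f·u_t = u_t·(1−s−f) + s.
Here 1−s−f = 0.857 and s = 0.021.
u_1 = 0.192900 × 0.857 + 0.021 = 0.186315.
u_2 = 0.186315 × 0.857 + 0.021 = 0.180672.
u_3 = 0.180672 × 0.857 + 0.021 = 0.175836.

Unemployment rate after three months ≈ 17.58%.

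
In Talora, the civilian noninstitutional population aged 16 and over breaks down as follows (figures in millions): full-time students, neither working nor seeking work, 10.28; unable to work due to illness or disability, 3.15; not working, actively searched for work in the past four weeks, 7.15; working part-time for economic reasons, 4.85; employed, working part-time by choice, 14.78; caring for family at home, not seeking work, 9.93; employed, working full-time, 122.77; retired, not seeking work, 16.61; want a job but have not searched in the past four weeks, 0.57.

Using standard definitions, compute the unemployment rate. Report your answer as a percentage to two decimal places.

Unemployment rate ≈ 4.78%.

Employed = 4.85 + 14.78 + 122.77 = 142.40 million (anyone who worked, including part-time for economic reasons, counts as employed).
Unemployed = 7.15 million.
Labor force = 142.40 + 7.15 = 149.55 million.
Unemployment rate = 7.15 / 149.55 = 4.78%.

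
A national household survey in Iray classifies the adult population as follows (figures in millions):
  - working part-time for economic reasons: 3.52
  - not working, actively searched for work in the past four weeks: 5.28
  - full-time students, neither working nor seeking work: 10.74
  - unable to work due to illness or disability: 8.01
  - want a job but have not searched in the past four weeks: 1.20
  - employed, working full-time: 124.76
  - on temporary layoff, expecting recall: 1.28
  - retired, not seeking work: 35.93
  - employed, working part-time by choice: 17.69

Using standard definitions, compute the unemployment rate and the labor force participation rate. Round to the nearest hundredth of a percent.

Unemployment rate ≈ 4.30%; labor force participation rate ≈ 73.19%.

Employed = 3.52 + 124.76 + 17.69 = 145.97 million (anyone who worked, including part-time for economic reasons, counts as employed).
Unemployed = 5.28 + 1.28 = 6.56 million (jobless and actively searching, or on temporary layoff).
Labor force = 145.97 + 6.56 = 152.53 million.
Not in labor force = 10.74 + 8.01 + 1.20 + 35.93 = 55.88 million (those not working and not actively searching are outside the labor force — including those who want a job but have given up searching).
Civilian working-age population = 152.53 + 55.88 = 208.41 million.
Unemployment rate = 6.56 / 152.53 = 4.30%.
Labor force participation rate = 152.53 / 208.41 = 73.19%.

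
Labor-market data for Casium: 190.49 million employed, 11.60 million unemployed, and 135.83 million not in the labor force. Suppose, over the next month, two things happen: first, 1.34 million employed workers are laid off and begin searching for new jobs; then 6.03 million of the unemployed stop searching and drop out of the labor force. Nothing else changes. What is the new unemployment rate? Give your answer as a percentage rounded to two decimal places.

New unemployment rate ≈ 3.52%.

Initially, labor force = 190.49 + 11.60 = 202.09 million, so u = 11.60/202.09 = 5.74%.
After the first change, employed falls and unemployed rises by 1.34; labor force unchanged → E = 189.15, U = 12.94, labor force = 202.09 million.
After the second change, unemployed and labor force both fall by 6.03 → E = 189.15, U = 6.91, labor force = 196.06 million.
New unemployment rate = 6.91 / 196.06 = 3.52%.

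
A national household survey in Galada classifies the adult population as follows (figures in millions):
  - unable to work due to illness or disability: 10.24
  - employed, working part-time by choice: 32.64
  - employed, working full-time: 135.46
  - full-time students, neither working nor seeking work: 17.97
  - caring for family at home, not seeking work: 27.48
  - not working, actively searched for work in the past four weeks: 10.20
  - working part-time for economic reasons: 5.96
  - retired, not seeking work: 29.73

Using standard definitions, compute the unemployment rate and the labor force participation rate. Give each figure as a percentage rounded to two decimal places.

Employed = 32.64 + 135.46 + 5.96 = 174.06 million (anyone who worked, including part-time for economic reasons, counts as employed).
Unemployed = 10.20 million.
Labor force = 174.06 + 10.20 = 184.26 million.
Not in labor force = 10.24 + 17.97 + 27.48 + 29.73 = 85.42 million (those not working and not actively searching are outside the labor force).
Civilian working-age population = 184.26 + 85.42 = 269.68 million.
Unemployment rate = 10.20 / 184.26 = 5.54%.
Labor force participation rate = 184.26 / 269.68 = 68.33%.

Unemployment rate ≈ 5.54%; labor force participation rate ≈ 68.33%.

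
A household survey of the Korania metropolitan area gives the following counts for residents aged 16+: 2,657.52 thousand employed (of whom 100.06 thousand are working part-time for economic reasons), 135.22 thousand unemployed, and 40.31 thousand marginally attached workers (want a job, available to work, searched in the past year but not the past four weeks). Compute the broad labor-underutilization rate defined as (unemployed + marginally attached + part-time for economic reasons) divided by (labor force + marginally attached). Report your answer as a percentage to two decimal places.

Labor force = 2,657.52 + 135.22 = 2,792.74 thousand.
Numerator = 135.22 + 40.31 + 100.06 = 275.59 thousand.
Denominator = 2,792.74 + 40.31 = 2,833.05 thousand.
Broad rate = 275.59 / 2,833.05 = 9.73%.

Broad underutilization rate ≈ 9.73%.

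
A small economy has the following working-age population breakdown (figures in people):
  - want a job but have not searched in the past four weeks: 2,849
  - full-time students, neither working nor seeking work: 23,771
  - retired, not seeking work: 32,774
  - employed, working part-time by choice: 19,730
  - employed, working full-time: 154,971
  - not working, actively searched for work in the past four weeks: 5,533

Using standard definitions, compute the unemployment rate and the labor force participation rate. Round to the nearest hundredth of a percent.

Unemployment rate ≈ 3.07%; labor force participation rate ≈ 75.21%.

Employed = 19,730 + 154,971 = 174,701.
Unemployed = 5,533.
Labor force = 174,701 + 5,533 = 180,234.
Not in labor force = 2,849 + 23,771 + 32,774 = 59,394 (those not working and not actively searching are outside the labor force — including those who want a job but have given up searching).
Civilian working-age population = 180,234 + 59,394 = 239,628.
Unemployment rate = 5,533 / 180,234 = 3.07%.
Labor force participation rate = 180,234 / 239,628 = 75.21%.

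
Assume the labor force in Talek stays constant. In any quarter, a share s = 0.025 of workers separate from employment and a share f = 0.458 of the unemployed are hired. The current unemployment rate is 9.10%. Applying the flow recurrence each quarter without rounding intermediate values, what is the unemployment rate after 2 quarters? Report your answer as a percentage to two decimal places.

Unemployment rate after two quarters ≈ 6.22%.

With a fixed labor force, u_{t+1} = u_t + s·(1−u_t) − f·u_t = u_t·(1−s−f) + s.
Here 1−s−f = 0.517 and s = 0.025.
u_1 = 0.091000 × 0.517 + 0.025 = 0.072047.
u_2 = 0.072047 × 0.517 + 0.025 = 0.062248.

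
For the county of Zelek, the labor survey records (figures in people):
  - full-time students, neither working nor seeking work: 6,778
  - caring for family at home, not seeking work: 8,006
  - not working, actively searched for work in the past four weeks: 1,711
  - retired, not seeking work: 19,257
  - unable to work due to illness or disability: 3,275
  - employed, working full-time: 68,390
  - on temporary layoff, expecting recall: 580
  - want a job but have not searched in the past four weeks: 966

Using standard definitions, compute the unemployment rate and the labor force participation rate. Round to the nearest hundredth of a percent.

Employed = 68,390.
Unemployed = 1,711 + 580 = 2,291 (jobless and actively searching, or on temporary layoff).
Labor force = 68,390 + 2,291 = 70,681.
Not in labor force = 6,778 + 8,006 + 19,257 + 3,275 + 966 = 38,282 (those not working and not actively searching are outside the labor force — including those who want a job but have given up searching).
Civilian working-age population = 70,681 + 38,282 = 108,963.
Unemployment rate = 2,291 / 70,681 = 3.24%.
Labor force participation rate = 70,681 / 108,963 = 64.87%.

Unemployment rate ≈ 3.24%; labor force participation rate ≈ 64.87%.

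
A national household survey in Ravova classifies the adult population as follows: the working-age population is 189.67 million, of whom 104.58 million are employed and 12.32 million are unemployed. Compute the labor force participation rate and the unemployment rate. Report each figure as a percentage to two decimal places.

Labor force participation rate ≈ 61.63%; unemployment rate ≈ 10.54%.

Labor force = employed + unemployed = 104.58 + 12.32 = 116.90 million.
Unemployment rate = 12.32 / 116.90 = 10.54%.
Labor force participation rate = 116.90 / 189.67 = 61.63%.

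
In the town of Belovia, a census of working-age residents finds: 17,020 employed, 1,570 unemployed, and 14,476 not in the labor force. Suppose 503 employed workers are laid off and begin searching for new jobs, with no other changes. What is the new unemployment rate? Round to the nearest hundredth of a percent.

Initially, labor force = 17,020 + 1,570 = 18,590, so u = 1,570/18,590 = 8.45%.
After the change, employed falls and unemployed rises by 503; labor force unchanged → E = 16,517, U = 2,073, labor force = 18,590.
New unemployment rate = 2,073 / 18,590 = 11.15%.

New unemployment rate ≈ 11.15%.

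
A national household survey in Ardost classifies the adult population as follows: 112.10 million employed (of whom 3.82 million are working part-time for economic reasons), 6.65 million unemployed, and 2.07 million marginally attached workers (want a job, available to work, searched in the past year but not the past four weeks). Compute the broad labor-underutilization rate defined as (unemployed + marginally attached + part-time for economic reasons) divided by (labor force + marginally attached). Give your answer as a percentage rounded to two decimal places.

Labor force = 112.10 + 6.65 = 118.75 million.
Numerator = 6.65 + 2.07 + 3.82 = 12.54 million.
Denominator = 118.75 + 2.07 = 120.82 million.
Broad rate = 12.54 / 120.82 = 10.38%.

Broad underutilization rate ≈ 10.38%.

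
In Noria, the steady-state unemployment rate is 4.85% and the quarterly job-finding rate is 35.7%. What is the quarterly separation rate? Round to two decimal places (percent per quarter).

From u* = s/(s+f): s = u·f/(1−u).
s = 0.0485 × 35.7 / (1 − 0.0485) = 1.7314 / 0.9515 ≈ 1.82% per quarter.

Separation rate ≈ 1.82% per quarter.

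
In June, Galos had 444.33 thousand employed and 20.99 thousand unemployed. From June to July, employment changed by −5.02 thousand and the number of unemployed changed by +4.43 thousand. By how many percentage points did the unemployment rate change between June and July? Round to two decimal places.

The unemployment rate changed by +0.96 percentage points.

June: labor force = 444.33 + 20.99 = 465.32; u = 20.99/465.32 = 4.51%.
July: labor force = 439.31 + 25.42 = 464.73; u = 25.42/464.73 = 5.47%.
Change = 5.47% − 4.51% = +0.96 pp.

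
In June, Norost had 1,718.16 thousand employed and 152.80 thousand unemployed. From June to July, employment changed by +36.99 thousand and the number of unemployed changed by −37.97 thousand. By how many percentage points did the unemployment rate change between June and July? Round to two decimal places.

June: labor force = 1,718.16 + 152.80 = 1,870.96; u = 152.80/1,870.96 = 8.17%.
July: labor force = 1,755.15 + 114.83 = 1,869.98; u = 114.83/1,869.98 = 6.14%.
Change = 6.14% − 8.17% = −2.03 pp.

The unemployment rate changed by −2.03 percentage points.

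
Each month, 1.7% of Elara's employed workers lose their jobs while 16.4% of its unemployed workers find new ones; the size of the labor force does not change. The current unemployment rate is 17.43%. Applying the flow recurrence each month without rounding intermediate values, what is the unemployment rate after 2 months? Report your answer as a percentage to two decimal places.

Unemployment rate after two months ≈ 14.78%.

With a fixed labor force, u_{t+1} = u_t + s·(1−u_t) − f·u_t = u_t·(1−s−f) + s.
Here 1−s−f = 0.819 and s = 0.017.
u_1 = 0.174300 × 0.819 + 0.017 = 0.159752.
u_2 = 0.159752 × 0.819 + 0.017 = 0.147837.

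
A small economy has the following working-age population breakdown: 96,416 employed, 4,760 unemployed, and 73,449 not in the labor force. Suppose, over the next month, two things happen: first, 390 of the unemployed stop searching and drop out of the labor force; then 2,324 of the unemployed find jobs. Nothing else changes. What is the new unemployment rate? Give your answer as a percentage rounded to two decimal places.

Initially, labor force = 96,416 + 4,760 = 101,176, so u = 4,760/101,176 = 4.70%.
After the first change, unemployed and labor force both fall by 390 → E = 96,416, U = 4,370, labor force = 100,786.
After the second change, unemployed falls and employed rises by 2,324; labor force unchanged → E = 98,740, U = 2,046, labor force = 100,786.
New unemployment rate = 2,046 / 100,786 = 2.03%.

New unemployment rate ≈ 2.03%.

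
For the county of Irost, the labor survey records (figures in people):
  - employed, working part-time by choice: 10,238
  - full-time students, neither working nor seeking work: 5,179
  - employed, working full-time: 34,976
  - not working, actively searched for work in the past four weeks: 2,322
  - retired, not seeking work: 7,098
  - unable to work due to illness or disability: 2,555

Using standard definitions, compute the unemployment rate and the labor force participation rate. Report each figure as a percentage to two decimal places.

Unemployment rate ≈ 4.88%; labor force participation rate ≈ 76.22%.

Employed = 10,238 + 34,976 = 45,214.
Unemployed = 2,322.
Labor force = 45,214 + 2,322 = 47,536.
Not in labor force = 5,179 + 7,098 + 2,555 = 14,832 (those not working and not actively searching are outside the labor force).
Civilian working-age population = 47,536 + 14,832 = 62,368.
Unemployment rate = 2,322 / 47,536 = 4.88%.
Labor force participation rate = 47,536 / 62,368 = 76.22%.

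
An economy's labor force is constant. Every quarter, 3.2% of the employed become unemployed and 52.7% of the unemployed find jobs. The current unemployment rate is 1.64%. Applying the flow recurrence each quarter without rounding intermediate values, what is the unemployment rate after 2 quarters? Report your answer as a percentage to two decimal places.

Unemployment rate after two quarters ≈ 4.93%.

With a fixed labor force, u_{t+1} = u_t + s·(1−u_t) − f·u_t = u_t·(1−s−f) + s.
Here 1−s−f = 0.441 and s = 0.032.
u_1 = 0.016400 × 0.441 + 0.032 = 0.039232.
u_2 = 0.039232 × 0.441 + 0.032 = 0.049301.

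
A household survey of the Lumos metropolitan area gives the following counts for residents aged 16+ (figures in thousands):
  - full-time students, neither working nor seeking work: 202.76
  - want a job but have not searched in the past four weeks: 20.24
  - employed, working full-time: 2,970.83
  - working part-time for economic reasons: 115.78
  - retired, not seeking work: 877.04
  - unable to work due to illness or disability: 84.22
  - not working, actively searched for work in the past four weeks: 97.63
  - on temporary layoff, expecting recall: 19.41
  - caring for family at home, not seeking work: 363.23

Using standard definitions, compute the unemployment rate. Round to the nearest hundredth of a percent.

Unemployment rate ≈ 3.65%.

Employed = 2,970.83 + 115.78 = 3,086.61 thousand (anyone who worked, including part-time for economic reasons, counts as employed).
Unemployed = 97.63 + 19.41 = 117.04 thousand (jobless and actively searching, or on temporary layoff).
Labor force = 3,086.61 + 117.04 = 3,203.65 thousand.
Unemployment rate = 117.04 / 3,203.65 = 3.65%.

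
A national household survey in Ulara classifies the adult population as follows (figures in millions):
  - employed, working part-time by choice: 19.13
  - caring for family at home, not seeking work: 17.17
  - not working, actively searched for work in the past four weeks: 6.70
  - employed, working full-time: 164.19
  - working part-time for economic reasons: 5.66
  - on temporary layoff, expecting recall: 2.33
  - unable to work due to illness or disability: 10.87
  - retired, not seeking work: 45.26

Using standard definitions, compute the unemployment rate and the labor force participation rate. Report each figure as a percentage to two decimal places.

Employed = 19.13 + 164.19 + 5.66 = 188.98 million (anyone who worked, including part-time for economic reasons, counts as employed).
Unemployed = 6.70 + 2.33 = 9.03 million (jobless and actively searching, or on temporary layoff).
Labor force = 188.98 + 9.03 = 198.01 million.
Not in labor force = 17.17 + 10.87 + 45.26 = 73.30 million (those not working and not actively searching are outside the labor force).
Civilian working-age population = 198.01 + 73.30 = 271.31 million.
Unemployment rate = 9.03 / 198.01 = 4.56%.
Labor force participation rate = 198.01 / 271.31 = 72.98%.

Unemployment rate ≈ 4.56%; labor force participation rate ≈ 72.98%.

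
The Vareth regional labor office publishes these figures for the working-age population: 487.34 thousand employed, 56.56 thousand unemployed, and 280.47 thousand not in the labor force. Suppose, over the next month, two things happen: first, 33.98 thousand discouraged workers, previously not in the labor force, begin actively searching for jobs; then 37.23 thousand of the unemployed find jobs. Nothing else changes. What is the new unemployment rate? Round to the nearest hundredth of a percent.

New unemployment rate ≈ 9.23%.

Initially, labor force = 487.34 + 56.56 = 543.90 thousand, so u = 56.56/543.90 = 10.40%.
After the first change, unemployed and labor force both rise by 33.98 → E = 487.34, U = 90.54, labor force = 577.88 thousand.
After the second change, unemployed falls and employed rises by 37.23; labor force unchanged → E = 524.57, U = 53.31, labor force = 577.88 thousand.
New unemployment rate = 53.31 / 577.88 = 9.23%.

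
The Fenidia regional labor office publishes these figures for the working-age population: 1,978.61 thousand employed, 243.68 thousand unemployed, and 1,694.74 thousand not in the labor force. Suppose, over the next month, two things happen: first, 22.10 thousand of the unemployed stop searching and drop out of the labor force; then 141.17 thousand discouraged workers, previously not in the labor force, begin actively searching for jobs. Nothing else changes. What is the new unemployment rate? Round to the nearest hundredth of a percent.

Initially, labor force = 1,978.61 + 243.68 = 2,222.29 thousand, so u = 243.68/2,222.29 = 10.97%.
After the first change, unemployed and labor force both fall by 22.10 → E = 1,978.61, U = 221.58, labor force = 2,200.19 thousand.
After the second change, unemployed and labor force both rise by 141.17 → E = 1,978.61, U = 362.75, labor force = 2,341.36 thousand.
New unemployment rate = 362.75 / 2,341.36 = 15.49%.

New unemployment rate ≈ 15.49%.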